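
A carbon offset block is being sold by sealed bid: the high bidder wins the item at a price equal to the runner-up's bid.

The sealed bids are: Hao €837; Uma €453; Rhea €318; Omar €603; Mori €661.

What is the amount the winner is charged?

Highest bid: Hao at €837, so Hao wins.
Second-highest bid: Mori at €661 — that is the price the winner pays.

€661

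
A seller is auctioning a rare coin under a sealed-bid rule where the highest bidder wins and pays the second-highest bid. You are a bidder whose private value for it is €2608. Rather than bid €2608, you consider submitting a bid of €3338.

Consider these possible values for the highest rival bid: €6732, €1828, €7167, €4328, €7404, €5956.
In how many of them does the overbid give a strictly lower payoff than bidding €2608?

The deviation hurts exactly when the highest competing bid lies strictly between €2608 and €3338 — overbidding then wins at a price above your value.
€6732: above both → same outcome either way.
€1828: below both → same outcome either way.
€7167: above both → same outcome either way.
€4328: above both → same outcome either way.
€7404: above both → same outcome either way.
€5956: above both → same outcome either way.
Count: 0.

0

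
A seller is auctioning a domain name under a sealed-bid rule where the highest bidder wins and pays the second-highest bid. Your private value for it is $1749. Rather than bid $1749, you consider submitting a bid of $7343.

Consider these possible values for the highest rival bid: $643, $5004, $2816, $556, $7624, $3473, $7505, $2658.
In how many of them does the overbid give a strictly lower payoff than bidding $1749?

The deviation hurts exactly when the highest competing bid lies strictly between $1749 and $7343 — overbidding then wins at a price above your value.
$643: below both → same outcome either way.
$5004: inside the interval → strictly worse (loss $3255).
$2816: inside the interval → strictly worse (loss $1067).
$556: below both → same outcome either way.
$7624: above both → same outcome either way.
$3473: inside the interval → strictly worse (loss $1724).
$7505: above both → same outcome either way.
$2658: inside the interval → strictly worse (loss $909).
Count: 4.

4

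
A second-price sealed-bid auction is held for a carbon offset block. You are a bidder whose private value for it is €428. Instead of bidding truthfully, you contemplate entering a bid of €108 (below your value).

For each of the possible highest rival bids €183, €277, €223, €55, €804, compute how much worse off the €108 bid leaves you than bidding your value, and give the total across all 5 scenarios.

The deviation costs you only when the competing bid falls strictly between €108 and €428; elsewhere both bids give the same outcome.
€183: truthful payoff €245, deviation payoff €0 → loss €245.
€277: truthful payoff €151, deviation payoff €0 → loss €151.
€223: truthful payoff €205, deviation payoff €0 → loss €205.
€55: outcomes coincide → loss €0.
€804: outcomes coincide → loss €0.
Total loss = €245 + €151 + €205 = €601.

€601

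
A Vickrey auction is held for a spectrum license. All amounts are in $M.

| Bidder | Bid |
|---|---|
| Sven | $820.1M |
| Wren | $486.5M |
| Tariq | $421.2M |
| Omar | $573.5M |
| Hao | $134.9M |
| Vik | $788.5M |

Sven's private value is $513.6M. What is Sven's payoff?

−$274.9M

Highest bid: Sven at $820.1M, so Sven wins.
Second-highest bid: Vik at $788.5M — that is the price the winner pays.
Sven's payoff = value − price = $513.6M − $788.5M = −$274.9M.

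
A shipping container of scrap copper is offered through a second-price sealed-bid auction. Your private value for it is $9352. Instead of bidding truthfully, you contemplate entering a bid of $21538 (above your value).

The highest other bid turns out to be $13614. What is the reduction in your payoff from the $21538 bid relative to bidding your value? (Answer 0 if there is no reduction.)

$4262

Bidding your value $9352: you lose (since $9352 < $13614). Payoff $0.
Bidding $21538: you win and pay $13614. Payoff $9352 − $13614 = −$4262.
The competing bid $13614 lies between your value and your inflated bid, so overbidding wins an item priced above your value.
Loss from deviating = $0 − (−$4262) = $4262.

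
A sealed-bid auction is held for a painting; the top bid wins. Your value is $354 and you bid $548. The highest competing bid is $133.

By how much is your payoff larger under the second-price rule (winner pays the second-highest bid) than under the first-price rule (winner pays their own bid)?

$415

You have the highest bid, so you win under either rule.
Second-price: pay $133 → payoff $221.
First-price: pay your own bid $548 → payoff −$194.
Difference = $221 − (−$194) = $415.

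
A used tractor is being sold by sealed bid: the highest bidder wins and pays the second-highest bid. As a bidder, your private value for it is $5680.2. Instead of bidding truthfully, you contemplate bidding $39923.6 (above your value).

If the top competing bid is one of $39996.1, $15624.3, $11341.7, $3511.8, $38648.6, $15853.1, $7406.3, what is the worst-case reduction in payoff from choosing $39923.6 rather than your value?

$39996.1: same outcome either way → loss $0.
$15624.3: truthful gives $0, deviation gives −$9944.1 → loss $9944.1.
$11341.7: truthful gives $0, deviation gives −$5661.5 → loss $5661.5.
$3511.8: same outcome either way → loss $0.
$38648.6: truthful gives $0, deviation gives −$32968.4 → loss $32968.4.
$15853.1: truthful gives $0, deviation gives −$10172.9 → loss $10172.9.
$7406.3: truthful gives $0, deviation gives −$1726.1 → loss $1726.1.
Maximum loss: $32968.4.

$32968.4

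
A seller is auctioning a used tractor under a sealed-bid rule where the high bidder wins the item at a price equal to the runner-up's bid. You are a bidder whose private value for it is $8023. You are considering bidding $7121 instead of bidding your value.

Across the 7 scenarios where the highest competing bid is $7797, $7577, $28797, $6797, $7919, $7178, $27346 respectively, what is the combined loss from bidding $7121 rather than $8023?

$1621

The deviation costs you only when the competing bid falls strictly between $7121 and $8023; elsewhere both bids give the same outcome.
$7797: truthful payoff $226, deviation payoff $0 → loss $226.
$7577: truthful payoff $446, deviation payoff $0 → loss $446.
$28797: outcomes coincide → loss $0.
$6797: outcomes coincide → loss $0.
$7919: truthful payoff $104, deviation payoff $0 → loss $104.
$7178: truthful payoff $845, deviation payoff $0 → loss $845.
$27346: outcomes coincide → loss $0.
Total loss = $226 + $446 + $104 + $845 = $1621.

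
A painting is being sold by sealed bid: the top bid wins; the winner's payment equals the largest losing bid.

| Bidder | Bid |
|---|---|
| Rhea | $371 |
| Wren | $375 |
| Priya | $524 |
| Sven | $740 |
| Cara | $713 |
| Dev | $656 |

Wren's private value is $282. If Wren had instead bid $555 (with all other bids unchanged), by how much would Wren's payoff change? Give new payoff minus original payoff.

$0

The highest bid among the other bidders is $740; Wren's bid doesn't change that.
Original bid $375: Wren is not highest (top rival bid is $740); payoff $0.
Alternative bid $555: Wren is not highest (top rival bid is $740); payoff $0.
Change in payoff = $0 − ($0) = $0.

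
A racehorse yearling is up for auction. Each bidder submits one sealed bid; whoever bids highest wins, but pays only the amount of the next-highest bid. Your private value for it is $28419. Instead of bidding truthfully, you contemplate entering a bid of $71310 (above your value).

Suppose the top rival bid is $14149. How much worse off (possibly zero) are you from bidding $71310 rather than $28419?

$0

Bidding your value $28419: you win (since $28419 > $14149) and pay $14149. Payoff $14270.
Bidding $71310: you win and pay $14149. Payoff $28419 − $14149 = $14270.
Difference = $14270 − $14270 = $0; both bids lead to the same outcome because the competing bid is below both your value and your alternative bid.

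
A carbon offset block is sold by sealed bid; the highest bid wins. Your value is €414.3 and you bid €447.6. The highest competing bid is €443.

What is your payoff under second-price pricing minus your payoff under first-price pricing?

You have the highest bid, so you win under either rule.
Second-price: pay €443 → payoff −€28.7.
First-price: pay your own bid €447.6 → payoff −€33.3.
Difference = −€28.7 − (−€33.3) = €4.6.

€4.6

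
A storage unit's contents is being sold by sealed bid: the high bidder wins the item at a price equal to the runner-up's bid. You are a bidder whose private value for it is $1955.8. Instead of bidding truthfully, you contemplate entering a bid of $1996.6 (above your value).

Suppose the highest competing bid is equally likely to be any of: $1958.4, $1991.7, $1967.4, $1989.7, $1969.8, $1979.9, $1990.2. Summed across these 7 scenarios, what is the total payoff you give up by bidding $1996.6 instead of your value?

$156.5

The deviation costs you only when the competing bid falls strictly between $1955.8 and $1996.6; elsewhere both bids give the same outcome.
$1958.4: truthful payoff $0, deviation payoff −$2.6 → loss $2.6.
$1991.7: truthful payoff $0, deviation payoff −$35.9 → loss $35.9.
$1967.4: truthful payoff $0, deviation payoff −$11.6 → loss $11.6.
$1989.7: truthful payoff $0, deviation payoff −$33.9 → loss $33.9.
$1969.8: truthful payoff $0, deviation payoff −$14 → loss $14.
$1979.9: truthful payoff $0, deviation payoff −$24.1 → loss $24.1.
$1990.2: truthful payoff $0, deviation payoff −$34.4 → loss $34.4.
Total loss = $2.6 + $35.9 + $11.6 + $33.9 + $14 + $24.1 + $34.4 = $156.5.
Because the price is fixed by the runner-up's bid, deviating from your value can only change a good outcome into a bad one — never the reverse.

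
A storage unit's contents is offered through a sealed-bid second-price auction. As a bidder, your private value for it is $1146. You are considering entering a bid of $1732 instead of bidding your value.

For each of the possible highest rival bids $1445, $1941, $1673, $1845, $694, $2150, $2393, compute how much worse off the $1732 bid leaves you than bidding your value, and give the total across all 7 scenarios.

The deviation costs you only when the competing bid falls strictly between $1146 and $1732; elsewhere both bids give the same outcome.
$1445: truthful payoff $0, deviation payoff −$299 → loss $299.
$1941: outcomes coincide → loss $0.
$1673: truthful payoff $0, deviation payoff −$527 → loss $527.
$1845: outcomes coincide → loss $0.
$694: outcomes coincide → loss $0.
$2150: outcomes coincide → loss $0.
$2393: outcomes coincide → loss $0.
Total loss = $299 + $527 = $826.
Because the price is fixed by the runner-up's bid, deviating from your value can only change a good outcome into a bad one — never the reverse.

$826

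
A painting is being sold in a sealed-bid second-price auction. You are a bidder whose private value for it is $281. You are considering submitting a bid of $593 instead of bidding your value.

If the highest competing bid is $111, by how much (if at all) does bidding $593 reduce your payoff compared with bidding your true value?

Bidding your value $281: you win (since $281 > $111) and pay $111. Payoff $170.
Bidding $593: you win and pay $111. Payoff $281 − $111 = $170.
Difference = $170 − $170 = $0; both bids lead to the same outcome because the competing bid is below both your value and your alternative bid.

$0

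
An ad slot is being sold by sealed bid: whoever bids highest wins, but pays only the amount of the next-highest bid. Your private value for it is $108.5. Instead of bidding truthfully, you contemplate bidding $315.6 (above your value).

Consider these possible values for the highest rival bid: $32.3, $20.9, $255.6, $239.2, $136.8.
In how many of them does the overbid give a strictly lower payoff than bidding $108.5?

3

The deviation hurts exactly when the highest competing bid lies strictly between $108.5 and $315.6 — overbidding then wins at a price above your value.
$32.3: below both → same outcome either way.
$20.9: below both → same outcome either way.
$255.6: inside the interval → strictly worse (loss $147.1).
$239.2: inside the interval → strictly worse (loss $130.7).
$136.8: inside the interval → strictly worse (loss $28.3).
Count: 3.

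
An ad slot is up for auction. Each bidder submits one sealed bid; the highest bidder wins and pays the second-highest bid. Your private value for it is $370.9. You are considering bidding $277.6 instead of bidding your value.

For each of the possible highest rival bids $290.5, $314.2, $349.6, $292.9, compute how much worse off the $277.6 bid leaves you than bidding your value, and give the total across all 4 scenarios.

$236.4

The deviation costs you only when the competing bid falls strictly between $277.6 and $370.9; elsewhere both bids give the same outcome.
$290.5: truthful payoff $80.4, deviation payoff $0 → loss $80.4.
$314.2: truthful payoff $56.7, deviation payoff $0 → loss $56.7.
$349.6: truthful payoff $21.3, deviation payoff $0 → loss $21.3.
$292.9: truthful payoff $78, deviation payoff $0 → loss $78.
Total loss = $80.4 + $56.7 + $21.3 + $78 = $236.4.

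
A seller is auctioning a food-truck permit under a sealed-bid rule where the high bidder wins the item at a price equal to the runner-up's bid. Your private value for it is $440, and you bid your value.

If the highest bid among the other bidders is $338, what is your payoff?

$102

Your bid $440 exceeds the highest competing bid $338, so you win.
In a second-price auction the winner pays the second-highest bid, $338.
Payoff = value − price = $440 − $338 = $102.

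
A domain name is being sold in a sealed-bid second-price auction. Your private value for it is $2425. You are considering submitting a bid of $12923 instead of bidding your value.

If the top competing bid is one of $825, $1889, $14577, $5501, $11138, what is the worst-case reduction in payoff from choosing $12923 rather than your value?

$825: same outcome either way → loss $0.
$1889: same outcome either way → loss $0.
$14577: same outcome either way → loss $0.
$5501: truthful gives $0, deviation gives −$3076 → loss $3076.
$11138: truthful gives $0, deviation gives −$8713 → loss $8713.
Maximum loss: $8713.

$8713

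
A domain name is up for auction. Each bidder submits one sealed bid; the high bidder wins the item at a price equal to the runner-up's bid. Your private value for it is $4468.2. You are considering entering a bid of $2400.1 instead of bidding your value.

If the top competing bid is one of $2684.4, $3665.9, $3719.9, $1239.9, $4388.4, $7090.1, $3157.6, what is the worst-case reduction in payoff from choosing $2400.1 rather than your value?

$1783.8

$2684.4: truthful gives $1783.8, deviation gives $0 → loss $1783.8.
$3665.9: truthful gives $802.3, deviation gives $0 → loss $802.3.
$3719.9: truthful gives $748.3, deviation gives $0 → loss $748.3.
$1239.9: same outcome either way → loss $0.
$4388.4: truthful gives $79.8, deviation gives $0 → loss $79.8.
$7090.1: same outcome either way → loss $0.
$3157.6: truthful gives $1310.6, deviation gives $0 → loss $1310.6.
Maximum loss: $1783.8.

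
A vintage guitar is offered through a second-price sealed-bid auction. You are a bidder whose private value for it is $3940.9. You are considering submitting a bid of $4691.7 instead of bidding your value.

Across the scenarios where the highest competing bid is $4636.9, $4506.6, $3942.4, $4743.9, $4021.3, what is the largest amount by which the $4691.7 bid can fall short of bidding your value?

$4636.9: truthful gives $0, deviation gives −$696 → loss $696.
$4506.6: truthful gives $0, deviation gives −$565.7 → loss $565.7.
$3942.4: truthful gives $0, deviation gives −$1.5 → loss $1.5.
$4743.9: same outcome either way → loss $0.
$4021.3: truthful gives $0, deviation gives −$80.4 → loss $80.4.
Maximum loss: $696.

$696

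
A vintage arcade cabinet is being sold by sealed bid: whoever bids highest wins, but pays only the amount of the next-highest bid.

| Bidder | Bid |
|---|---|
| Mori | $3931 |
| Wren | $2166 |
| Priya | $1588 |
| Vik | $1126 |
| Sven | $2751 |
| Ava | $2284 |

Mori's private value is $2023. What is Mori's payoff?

Highest bid: Mori at $3931, so Mori wins.
Second-highest bid: Sven at $2751 — that is the price the winner pays.
Mori's payoff = value − price = $2023 − $2751 = −$728.

−$728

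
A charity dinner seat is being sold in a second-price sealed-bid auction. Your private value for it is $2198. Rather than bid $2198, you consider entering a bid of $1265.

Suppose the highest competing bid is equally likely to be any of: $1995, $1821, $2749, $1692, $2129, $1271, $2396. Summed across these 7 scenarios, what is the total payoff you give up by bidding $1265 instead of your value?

$2082

The deviation costs you only when the competing bid falls strictly between $1265 and $2198; elsewhere both bids give the same outcome.
$1995: truthful payoff $203, deviation payoff $0 → loss $203.
$1821: truthful payoff $377, deviation payoff $0 → loss $377.
$2749: outcomes coincide → loss $0.
$1692: truthful payoff $506, deviation payoff $0 → loss $506.
$2129: truthful payoff $69, deviation payoff $0 → loss $69.
$1271: truthful payoff $927, deviation payoff $0 → loss $927.
$2396: outcomes coincide → loss $0.
Total loss = $203 + $377 + $506 + $69 + $927 = $2082.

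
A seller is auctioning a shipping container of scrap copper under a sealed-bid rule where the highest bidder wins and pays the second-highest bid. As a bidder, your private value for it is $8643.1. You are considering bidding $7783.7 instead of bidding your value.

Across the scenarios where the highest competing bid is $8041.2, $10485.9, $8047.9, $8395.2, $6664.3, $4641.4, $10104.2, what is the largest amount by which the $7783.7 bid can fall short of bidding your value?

$8041.2: truthful gives $601.9, deviation gives $0 → loss $601.9.
$10485.9: same outcome either way → loss $0.
$8047.9: truthful gives $595.2, deviation gives $0 → loss $595.2.
$8395.2: truthful gives $247.9, deviation gives $0 → loss $247.9.
$6664.3: same outcome either way → loss $0.
$4641.4: same outcome either way → loss $0.
$10104.2: same outcome either way → loss $0.
Maximum loss: $601.9.

$601.9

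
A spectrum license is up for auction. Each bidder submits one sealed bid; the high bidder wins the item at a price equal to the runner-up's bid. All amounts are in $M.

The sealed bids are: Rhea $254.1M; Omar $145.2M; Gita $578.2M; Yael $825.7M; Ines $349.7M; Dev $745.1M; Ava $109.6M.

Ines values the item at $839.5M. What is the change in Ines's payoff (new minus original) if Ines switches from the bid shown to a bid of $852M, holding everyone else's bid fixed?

The highest bid among the other bidders is $825.7M; Ines's bid doesn't change that.
Original bid $349.7M: Ines is not highest (top rival bid is $825.7M); payoff $0M.
Alternative bid $852M: Ines is highest, pays the top rival bid $825.7M; payoff $839.5M − $825.7M = $13.8M.
Change in payoff = $13.8M − ($0M) = $13.8M.

$13.8M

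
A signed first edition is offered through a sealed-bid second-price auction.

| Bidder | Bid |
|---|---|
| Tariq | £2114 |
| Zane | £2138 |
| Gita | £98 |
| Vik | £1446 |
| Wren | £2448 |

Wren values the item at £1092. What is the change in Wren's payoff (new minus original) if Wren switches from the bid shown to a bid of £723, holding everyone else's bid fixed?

The highest bid among the other bidders is £2138; Wren's bid doesn't change that.
Original bid £2448: Wren is highest, pays the top rival bid £2138; payoff £1092 − £2138 = −£1046.
Alternative bid £723: Wren is not highest (top rival bid is £2138); payoff £0.
Change in payoff = £0 − (−£1046) = £1046.

£1046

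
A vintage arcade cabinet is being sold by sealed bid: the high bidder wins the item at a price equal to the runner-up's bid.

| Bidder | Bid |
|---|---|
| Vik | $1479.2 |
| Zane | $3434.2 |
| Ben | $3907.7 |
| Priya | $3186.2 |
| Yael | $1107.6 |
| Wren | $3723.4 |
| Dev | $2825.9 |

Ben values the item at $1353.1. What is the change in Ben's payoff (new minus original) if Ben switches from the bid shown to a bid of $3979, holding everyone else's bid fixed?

The highest bid among the other bidders is $3723.4; Ben's bid doesn't change that.
Original bid $3907.7: Ben is highest, pays the top rival bid $3723.4; payoff $1353.1 − $3723.4 = −$2370.3.
Alternative bid $3979: Ben is highest, pays the top rival bid $3723.4; payoff $1353.1 − $3723.4 = −$2370.3.
Change in payoff = −$2370.3 − (−$2370.3) = $0.

$0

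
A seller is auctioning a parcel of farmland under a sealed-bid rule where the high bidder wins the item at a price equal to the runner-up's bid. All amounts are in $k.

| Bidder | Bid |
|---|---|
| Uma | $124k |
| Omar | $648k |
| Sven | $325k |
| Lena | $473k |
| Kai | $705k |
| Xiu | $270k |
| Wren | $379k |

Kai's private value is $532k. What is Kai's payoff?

Highest bid: Kai at $705k, so Kai wins.
Second-highest bid: Omar at $648k — that is the price the winner pays.
Kai's payoff = value − price = $532k − $648k = −$116k.

−$116k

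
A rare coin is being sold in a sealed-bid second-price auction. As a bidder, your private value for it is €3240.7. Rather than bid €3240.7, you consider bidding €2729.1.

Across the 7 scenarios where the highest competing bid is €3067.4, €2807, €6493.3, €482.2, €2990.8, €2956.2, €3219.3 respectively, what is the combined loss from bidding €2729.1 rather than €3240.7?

The deviation costs you only when the competing bid falls strictly between €2729.1 and €3240.7; elsewhere both bids give the same outcome.
€3067.4: truthful payoff €173.3, deviation payoff €0 → loss €173.3.
€2807: truthful payoff €433.7, deviation payoff €0 → loss €433.7.
€6493.3: outcomes coincide → loss €0.
€482.2: outcomes coincide → loss €0.
€2990.8: truthful payoff €249.9, deviation payoff €0 → loss €249.9.
€2956.2: truthful payoff €284.5, deviation payoff €0 → loss €284.5.
€3219.3: truthful payoff €21.4, deviation payoff €0 → loss €21.4.
Total loss = €173.3 + €433.7 + €249.9 + €284.5 + €21.4 = €1162.8.

€1162.8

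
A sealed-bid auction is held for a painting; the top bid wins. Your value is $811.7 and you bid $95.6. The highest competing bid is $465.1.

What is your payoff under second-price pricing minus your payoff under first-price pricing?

Your bid $95.6 is below $465.1, so you lose under either rule.
Payoff is $0 in both cases; difference = $0.

$0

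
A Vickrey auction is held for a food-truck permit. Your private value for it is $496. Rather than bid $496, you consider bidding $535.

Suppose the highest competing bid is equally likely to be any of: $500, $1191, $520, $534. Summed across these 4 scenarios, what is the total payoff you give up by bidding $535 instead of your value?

$66

The deviation costs you only when the competing bid falls strictly between $496 and $535; elsewhere both bids give the same outcome.
$500: truthful payoff $0, deviation payoff −$4 → loss $4.
$1191: outcomes coincide → loss $0.
$520: truthful payoff $0, deviation payoff −$24 → loss $24.
$534: truthful payoff $0, deviation payoff −$38 → loss $38.
Total loss = $4 + $24 + $38 = $66.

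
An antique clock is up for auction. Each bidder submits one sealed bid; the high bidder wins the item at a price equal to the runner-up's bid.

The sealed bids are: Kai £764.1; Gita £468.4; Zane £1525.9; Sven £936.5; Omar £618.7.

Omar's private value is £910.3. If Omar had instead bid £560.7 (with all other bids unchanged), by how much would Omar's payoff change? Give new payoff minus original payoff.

The highest bid among the other bidders is £1525.9; Omar's bid doesn't change that.
Original bid £618.7: Omar is not highest (top rival bid is £1525.9); payoff £0.
Alternative bid £560.7: Omar is not highest (top rival bid is £1525.9); payoff £0.
Change in payoff = £0 − (£0) = £0.

£0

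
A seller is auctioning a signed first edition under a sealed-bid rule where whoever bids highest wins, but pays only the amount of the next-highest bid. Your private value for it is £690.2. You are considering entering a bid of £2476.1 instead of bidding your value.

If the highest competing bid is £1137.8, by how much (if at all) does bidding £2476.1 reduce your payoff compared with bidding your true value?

Bidding your value £690.2: you lose (since £690.2 < £1137.8). Payoff £0.
Bidding £2476.1: you win and pay £1137.8. Payoff £690.2 − £1137.8 = −£447.6.
The competing bid £1137.8 lies between your value and your inflated bid, so overbidding wins an item priced above your value.
Loss from deviating = £0 − (−£447.6) = £447.6.

£447.6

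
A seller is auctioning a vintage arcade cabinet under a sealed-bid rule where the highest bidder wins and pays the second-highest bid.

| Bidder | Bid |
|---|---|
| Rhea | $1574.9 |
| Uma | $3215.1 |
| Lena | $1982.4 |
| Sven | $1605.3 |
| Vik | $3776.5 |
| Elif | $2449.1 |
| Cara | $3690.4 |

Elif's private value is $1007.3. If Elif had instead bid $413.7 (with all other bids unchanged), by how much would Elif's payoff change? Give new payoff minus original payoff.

The highest bid among the other bidders is $3776.5; Elif's bid doesn't change that.
Original bid $2449.1: Elif is not highest (top rival bid is $3776.5); payoff $0.
Alternative bid $413.7: Elif is not highest (top rival bid is $3776.5); payoff $0.
Change in payoff = $0 − ($0) = $0.

$0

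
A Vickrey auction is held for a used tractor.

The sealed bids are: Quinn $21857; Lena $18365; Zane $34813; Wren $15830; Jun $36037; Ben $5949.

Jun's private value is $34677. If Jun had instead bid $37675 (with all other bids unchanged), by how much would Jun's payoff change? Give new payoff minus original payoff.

$0

The highest bid among the other bidders is $34813; Jun's bid doesn't change that.
Original bid $36037: Jun is highest, pays the top rival bid $34813; payoff $34677 − $34813 = −$136.
Alternative bid $37675: Jun is highest, pays the top rival bid $34813; payoff $34677 − $34813 = −$136.
Change in payoff = −$136 − (−$136) = $0.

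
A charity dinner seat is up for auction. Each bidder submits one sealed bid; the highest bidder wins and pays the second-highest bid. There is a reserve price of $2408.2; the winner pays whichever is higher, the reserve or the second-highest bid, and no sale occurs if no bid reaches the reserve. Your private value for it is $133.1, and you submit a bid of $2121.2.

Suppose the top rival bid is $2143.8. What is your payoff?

$0

Your bid $2121.2 is below the highest competing bid $2143.8, so you lose. Payoff $0.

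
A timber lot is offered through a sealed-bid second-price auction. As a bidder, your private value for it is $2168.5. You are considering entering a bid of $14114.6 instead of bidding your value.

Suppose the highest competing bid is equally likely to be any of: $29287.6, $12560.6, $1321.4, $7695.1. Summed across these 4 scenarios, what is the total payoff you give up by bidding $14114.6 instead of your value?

$15918.7

The deviation costs you only when the competing bid falls strictly between $2168.5 and $14114.6; elsewhere both bids give the same outcome.
$29287.6: outcomes coincide → loss $0.
$12560.6: truthful payoff $0, deviation payoff −$10392.1 → loss $10392.1.
$1321.4: outcomes coincide → loss $0.
$7695.1: truthful payoff $0, deviation payoff −$5526.6 → loss $5526.6.
Total loss = $10392.1 + $5526.6 = $15918.7.
Truthful bidding weakly dominates here: raising your bid can only win items priced above your value, and lowering it can only forfeit items priced below.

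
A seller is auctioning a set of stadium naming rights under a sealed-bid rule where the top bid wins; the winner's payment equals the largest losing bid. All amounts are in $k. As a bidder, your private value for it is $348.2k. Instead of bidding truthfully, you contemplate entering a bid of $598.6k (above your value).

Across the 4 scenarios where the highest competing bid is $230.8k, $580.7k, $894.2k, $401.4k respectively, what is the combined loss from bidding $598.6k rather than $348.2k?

$285.7k

The deviation costs you only when the competing bid falls strictly between $348.2k and $598.6k; elsewhere both bids give the same outcome.
$230.8k: outcomes coincide → loss $0k.
$580.7k: truthful payoff $0k, deviation payoff −$232.5k → loss $232.5k.
$894.2k: outcomes coincide → loss $0k.
$401.4k: truthful payoff $0k, deviation payoff −$53.2k → loss $53.2k.
Total loss = $232.5k + $53.2k = $285.7k.
Because the price is fixed by the runner-up's bid, deviating from your value can only change a good outcome into a bad one — never the reverse.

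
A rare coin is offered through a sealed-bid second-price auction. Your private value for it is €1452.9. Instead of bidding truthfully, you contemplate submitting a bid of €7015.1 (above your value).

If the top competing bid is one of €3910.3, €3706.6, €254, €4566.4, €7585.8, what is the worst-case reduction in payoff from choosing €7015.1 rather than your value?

€3113.5

€3910.3: truthful gives €0, deviation gives −€2457.4 → loss €2457.4.
€3706.6: truthful gives €0, deviation gives −€2253.7 → loss €2253.7.
€254: same outcome either way → loss €0.
€4566.4: truthful gives €0, deviation gives −€3113.5 → loss €3113.5.
€7585.8: same outcome either way → loss €0.
Maximum loss: €3113.5.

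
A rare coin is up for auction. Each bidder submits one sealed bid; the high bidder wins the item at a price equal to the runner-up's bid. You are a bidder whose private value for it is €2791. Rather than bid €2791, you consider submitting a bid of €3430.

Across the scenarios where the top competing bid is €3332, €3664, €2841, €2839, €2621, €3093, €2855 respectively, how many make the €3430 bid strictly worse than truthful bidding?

5

The deviation hurts exactly when the highest competing bid lies strictly between €2791 and €3430 — overbidding then wins at a price above your value.
€3332: inside the interval → strictly worse (loss €541).
€3664: above both → same outcome either way.
€2841: inside the interval → strictly worse (loss €50).
€2839: inside the interval → strictly worse (loss €48).
€2621: below both → same outcome either way.
€3093: inside the interval → strictly worse (loss €302).
€2855: inside the interval → strictly worse (loss €64).
Count: 5.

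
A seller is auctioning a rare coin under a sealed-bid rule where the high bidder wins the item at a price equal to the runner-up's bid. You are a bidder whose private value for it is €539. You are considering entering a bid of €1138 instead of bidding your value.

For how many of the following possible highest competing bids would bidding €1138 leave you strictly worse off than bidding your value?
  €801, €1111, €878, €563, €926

The deviation hurts exactly when the highest competing bid lies strictly between €539 and €1138 — overbidding then wins at a price above your value.
€801: inside the interval → strictly worse (loss €262).
€1111: inside the interval → strictly worse (loss €572).
€878: inside the interval → strictly worse (loss €339).
€563: inside the interval → strictly worse (loss €24).
€926: inside the interval → strictly worse (loss €387).
Count: 5.

5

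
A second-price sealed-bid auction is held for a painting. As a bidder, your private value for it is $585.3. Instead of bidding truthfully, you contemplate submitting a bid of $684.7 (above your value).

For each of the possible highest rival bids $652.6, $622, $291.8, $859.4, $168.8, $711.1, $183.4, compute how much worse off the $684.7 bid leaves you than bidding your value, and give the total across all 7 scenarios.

$104

The deviation costs you only when the competing bid falls strictly between $585.3 and $684.7; elsewhere both bids give the same outcome.
$652.6: truthful payoff $0, deviation payoff −$67.3 → loss $67.3.
$622: truthful payoff $0, deviation payoff −$36.7 → loss $36.7.
$291.8: outcomes coincide → loss $0.
$859.4: outcomes coincide → loss $0.
$168.8: outcomes coincide → loss $0.
$711.1: outcomes coincide → loss $0.
$183.4: outcomes coincide → loss $0.
Total loss = $67.3 + $36.7 = $104.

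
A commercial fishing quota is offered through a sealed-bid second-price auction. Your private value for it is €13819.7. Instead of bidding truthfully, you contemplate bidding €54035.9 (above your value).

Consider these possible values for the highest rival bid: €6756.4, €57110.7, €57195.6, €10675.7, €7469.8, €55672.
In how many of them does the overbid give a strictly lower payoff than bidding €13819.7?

0

The deviation hurts exactly when the highest competing bid lies strictly between €13819.7 and €54035.9 — overbidding then wins at a price above your value.
€6756.4: below both → same outcome either way.
€57110.7: above both → same outcome either way.
€57195.6: above both → same outcome either way.
€10675.7: below both → same outcome either way.
€7469.8: below both → same outcome either way.
€55672: above both → same outcome either way.
Count: 0.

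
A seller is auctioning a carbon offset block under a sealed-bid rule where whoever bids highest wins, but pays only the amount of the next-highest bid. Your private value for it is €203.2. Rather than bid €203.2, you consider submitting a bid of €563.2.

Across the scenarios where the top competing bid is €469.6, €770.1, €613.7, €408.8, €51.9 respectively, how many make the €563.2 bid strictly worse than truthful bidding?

2

The deviation hurts exactly when the highest competing bid lies strictly between €203.2 and €563.2 — overbidding then wins at a price above your value.
€469.6: inside the interval → strictly worse (loss €266.4).
€770.1: above both → same outcome either way.
€613.7: above both → same outcome either way.
€408.8: inside the interval → strictly worse (loss €205.6).
€51.9: below both → same outcome either way.
Count: 2.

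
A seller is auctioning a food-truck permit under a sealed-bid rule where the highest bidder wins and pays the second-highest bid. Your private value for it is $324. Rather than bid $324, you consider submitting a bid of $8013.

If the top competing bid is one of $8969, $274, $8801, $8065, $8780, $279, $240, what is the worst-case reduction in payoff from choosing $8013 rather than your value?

$0

$8969: same outcome either way → loss $0.
$274: same outcome either way → loss $0.
$8801: same outcome either way → loss $0.
$8065: same outcome either way → loss $0.
$8780: same outcome either way → loss $0.
$279: same outcome either way → loss $0.
$240: same outcome either way → loss $0.
Maximum loss: $0.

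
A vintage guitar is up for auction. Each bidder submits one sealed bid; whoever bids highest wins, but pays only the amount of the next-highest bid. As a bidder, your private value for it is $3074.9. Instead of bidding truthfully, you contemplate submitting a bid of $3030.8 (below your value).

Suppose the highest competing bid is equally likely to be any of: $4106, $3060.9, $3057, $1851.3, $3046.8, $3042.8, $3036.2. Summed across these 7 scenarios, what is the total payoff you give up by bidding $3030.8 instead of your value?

$130.8

The deviation costs you only when the competing bid falls strictly between $3030.8 and $3074.9; elsewhere both bids give the same outcome.
$4106: outcomes coincide → loss $0.
$3060.9: truthful payoff $14, deviation payoff $0 → loss $14.
$3057: truthful payoff $17.9, deviation payoff $0 → loss $17.9.
$1851.3: outcomes coincide → loss $0.
$3046.8: truthful payoff $28.1, deviation payoff $0 → loss $28.1.
$3042.8: truthful payoff $32.1, deviation payoff $0 → loss $32.1.
$3036.2: truthful payoff $38.7, deviation payoff $0 → loss $38.7.
Total loss = $14 + $17.9 + $28.1 + $32.1 + $38.7 = $130.8.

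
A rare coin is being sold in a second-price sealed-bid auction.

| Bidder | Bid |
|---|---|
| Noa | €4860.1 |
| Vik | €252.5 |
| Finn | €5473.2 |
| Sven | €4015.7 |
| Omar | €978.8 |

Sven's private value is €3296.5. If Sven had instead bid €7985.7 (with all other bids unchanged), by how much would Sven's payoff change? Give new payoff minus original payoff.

−€2176.7

The highest bid among the other bidders is €5473.2; Sven's bid doesn't change that.
Original bid €4015.7: Sven is not highest (top rival bid is €5473.2); payoff €0.
Alternative bid €7985.7: Sven is highest, pays the top rival bid €5473.2; payoff €3296.5 − €5473.2 = −€2176.7.
Change in payoff = −€2176.7 − (€0) = −€2176.7.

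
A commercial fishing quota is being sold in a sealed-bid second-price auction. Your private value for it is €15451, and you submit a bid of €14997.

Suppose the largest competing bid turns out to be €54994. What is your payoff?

€0

Your bid €14997 is below the highest competing bid €54994, so you lose.
A losing bidder pays nothing and receives nothing: payoff = €0.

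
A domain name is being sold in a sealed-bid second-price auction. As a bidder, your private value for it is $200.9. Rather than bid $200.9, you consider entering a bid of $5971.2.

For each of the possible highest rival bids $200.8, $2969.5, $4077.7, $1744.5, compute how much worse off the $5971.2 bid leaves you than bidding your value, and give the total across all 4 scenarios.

$8189

The deviation costs you only when the competing bid falls strictly between $200.9 and $5971.2; elsewhere both bids give the same outcome.
$200.8: outcomes coincide → loss $0.
$2969.5: truthful payoff $0, deviation payoff −$2768.6 → loss $2768.6.
$4077.7: truthful payoff $0, deviation payoff −$3876.8 → loss $3876.8.
$1744.5: truthful payoff $0, deviation payoff −$1543.6 → loss $1543.6.
Total loss = $2768.6 + $3876.8 + $1543.6 = $8189.
Truthful bidding weakly dominates here: raising your bid can only win items priced above your value, and lowering it can only forfeit items priced below.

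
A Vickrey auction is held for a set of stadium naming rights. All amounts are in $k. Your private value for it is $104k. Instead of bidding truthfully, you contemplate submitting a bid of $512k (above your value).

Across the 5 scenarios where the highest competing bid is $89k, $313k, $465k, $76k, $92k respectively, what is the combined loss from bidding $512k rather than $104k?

The deviation costs you only when the competing bid falls strictly between $104k and $512k; elsewhere both bids give the same outcome.
$89k: outcomes coincide → loss $0k.
$313k: truthful payoff $0k, deviation payoff −$209k → loss $209k.
$465k: truthful payoff $0k, deviation payoff −$361k → loss $361k.
$76k: outcomes coincide → loss $0k.
$92k: outcomes coincide → loss $0k.
Total loss = $209k + $361k = $570k.

$570k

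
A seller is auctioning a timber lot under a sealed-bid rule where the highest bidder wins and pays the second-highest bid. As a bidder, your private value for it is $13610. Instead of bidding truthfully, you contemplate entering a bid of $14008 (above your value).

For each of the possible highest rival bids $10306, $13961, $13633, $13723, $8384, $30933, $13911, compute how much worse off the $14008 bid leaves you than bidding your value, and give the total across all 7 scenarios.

$788

The deviation costs you only when the competing bid falls strictly between $13610 and $14008; elsewhere both bids give the same outcome.
$10306: outcomes coincide → loss $0.
$13961: truthful payoff $0, deviation payoff −$351 → loss $351.
$13633: truthful payoff $0, deviation payoff −$23 → loss $23.
$13723: truthful payoff $0, deviation payoff −$113 → loss $113.
$8384: outcomes coincide → loss $0.
$30933: outcomes coincide → loss $0.
$13911: truthful payoff $0, deviation payoff −$301 → loss $301.
Total loss = $351 + $23 + $113 + $301 = $788.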